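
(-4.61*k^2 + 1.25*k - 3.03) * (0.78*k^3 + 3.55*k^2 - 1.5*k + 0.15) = -3.5958*k^5 - 15.3905*k^4 + 8.9891*k^3 - 13.323*k^2 + 4.7325*k - 0.4545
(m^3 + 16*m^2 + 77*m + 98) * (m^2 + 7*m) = m^5 + 23*m^4 + 189*m^3 + 637*m^2 + 686*m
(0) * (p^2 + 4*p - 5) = 0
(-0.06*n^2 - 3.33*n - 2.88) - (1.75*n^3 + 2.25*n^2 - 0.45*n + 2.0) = -1.75*n^3 - 2.31*n^2 - 2.88*n - 4.88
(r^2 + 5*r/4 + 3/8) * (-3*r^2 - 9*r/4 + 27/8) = -3*r^4 - 6*r^3 - 9*r^2/16 + 27*r/8 + 81/64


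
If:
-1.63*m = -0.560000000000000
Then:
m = 0.34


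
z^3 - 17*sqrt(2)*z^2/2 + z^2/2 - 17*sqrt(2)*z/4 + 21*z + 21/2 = (z + 1/2)*(z - 7*sqrt(2))*(z - 3*sqrt(2)/2)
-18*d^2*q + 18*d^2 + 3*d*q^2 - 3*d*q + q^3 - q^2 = (-3*d + q)*(6*d + q)*(q - 1)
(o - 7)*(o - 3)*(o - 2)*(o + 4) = o^4 - 8*o^3 - 7*o^2 + 122*o - 168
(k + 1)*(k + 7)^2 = k^3 + 15*k^2 + 63*k + 49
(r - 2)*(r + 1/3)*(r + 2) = r^3 + r^2/3 - 4*r - 4/3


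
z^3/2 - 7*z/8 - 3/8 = (z/2 + 1/4)*(z - 3/2)*(z + 1)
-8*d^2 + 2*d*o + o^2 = (-2*d + o)*(4*d + o)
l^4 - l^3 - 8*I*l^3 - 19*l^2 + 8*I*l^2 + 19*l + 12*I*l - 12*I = (l - 1)*(l - 4*I)*(l - 3*I)*(l - I)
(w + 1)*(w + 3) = w^2 + 4*w + 3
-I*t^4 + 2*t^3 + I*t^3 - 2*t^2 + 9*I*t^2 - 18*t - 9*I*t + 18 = (t - 3)*(t + 3)*(t + 2*I)*(-I*t + I)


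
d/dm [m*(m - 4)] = 2*m - 4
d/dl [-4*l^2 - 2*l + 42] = -8*l - 2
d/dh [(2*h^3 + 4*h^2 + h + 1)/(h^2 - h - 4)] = (2*h^4 - 4*h^3 - 29*h^2 - 34*h - 3)/(h^4 - 2*h^3 - 7*h^2 + 8*h + 16)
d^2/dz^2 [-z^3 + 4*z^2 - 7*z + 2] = 8 - 6*z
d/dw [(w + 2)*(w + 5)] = 2*w + 7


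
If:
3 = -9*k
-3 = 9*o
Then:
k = -1/3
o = -1/3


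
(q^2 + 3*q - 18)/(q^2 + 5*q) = (q^2 + 3*q - 18)/(q*(q + 5))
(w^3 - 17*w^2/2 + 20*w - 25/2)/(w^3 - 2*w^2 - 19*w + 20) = (w - 5/2)/(w + 4)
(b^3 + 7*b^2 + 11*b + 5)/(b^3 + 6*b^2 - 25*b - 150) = (b^2 + 2*b + 1)/(b^2 + b - 30)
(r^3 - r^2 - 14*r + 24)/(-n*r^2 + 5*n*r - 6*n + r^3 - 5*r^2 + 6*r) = (r + 4)/(-n + r)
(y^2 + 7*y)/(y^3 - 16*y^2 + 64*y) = (y + 7)/(y^2 - 16*y + 64)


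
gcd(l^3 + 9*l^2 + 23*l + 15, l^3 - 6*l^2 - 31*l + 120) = l + 5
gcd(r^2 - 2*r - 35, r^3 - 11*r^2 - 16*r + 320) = r + 5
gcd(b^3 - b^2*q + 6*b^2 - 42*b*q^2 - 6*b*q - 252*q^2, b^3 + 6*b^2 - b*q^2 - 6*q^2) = b + 6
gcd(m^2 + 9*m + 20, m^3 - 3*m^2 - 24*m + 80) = m + 5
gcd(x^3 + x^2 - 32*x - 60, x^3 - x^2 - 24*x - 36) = x^2 - 4*x - 12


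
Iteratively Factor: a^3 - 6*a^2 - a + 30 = (a + 2)*(a^2 - 8*a + 15) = (a - 5)*(a + 2)*(a - 3)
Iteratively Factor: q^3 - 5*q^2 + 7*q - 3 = (q - 1)*(q^2 - 4*q + 3) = (q - 3)*(q - 1)*(q - 1)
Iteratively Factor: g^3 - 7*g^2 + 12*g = (g - 4)*(g^2 - 3*g) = (g - 4)*(g - 3)*(g)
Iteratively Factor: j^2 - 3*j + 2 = (j - 1)*(j - 2)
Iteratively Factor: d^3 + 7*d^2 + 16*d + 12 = (d + 2)*(d^2 + 5*d + 6) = (d + 2)^2*(d + 3)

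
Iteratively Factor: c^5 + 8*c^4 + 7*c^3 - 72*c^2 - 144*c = (c + 4)*(c^4 + 4*c^3 - 9*c^2 - 36*c) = (c - 3)*(c + 4)*(c^3 + 7*c^2 + 12*c) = (c - 3)*(c + 3)*(c + 4)*(c^2 + 4*c) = (c - 3)*(c + 3)*(c + 4)^2*(c)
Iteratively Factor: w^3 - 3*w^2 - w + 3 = (w - 3)*(w^2 - 1) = (w - 3)*(w - 1)*(w + 1)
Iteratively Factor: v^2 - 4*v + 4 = (v - 2)*(v - 2)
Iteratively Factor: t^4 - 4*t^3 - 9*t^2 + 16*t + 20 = (t + 2)*(t^3 - 6*t^2 + 3*t + 10) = (t - 5)*(t + 2)*(t^2 - t - 2) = (t - 5)*(t + 1)*(t + 2)*(t - 2)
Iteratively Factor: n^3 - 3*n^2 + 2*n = (n - 1)*(n^2 - 2*n) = n*(n - 1)*(n - 2)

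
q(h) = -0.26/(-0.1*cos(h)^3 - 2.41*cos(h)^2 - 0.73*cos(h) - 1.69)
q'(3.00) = -0.01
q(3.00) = 0.08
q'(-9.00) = 0.04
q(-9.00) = 0.09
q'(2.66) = -0.05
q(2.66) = 0.09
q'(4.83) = -0.10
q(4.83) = 0.14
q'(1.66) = 0.03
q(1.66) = 0.16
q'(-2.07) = 0.10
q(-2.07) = 0.14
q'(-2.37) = 0.08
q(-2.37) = 0.11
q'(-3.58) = -0.04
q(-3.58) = 0.09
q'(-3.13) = 0.00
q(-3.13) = 0.08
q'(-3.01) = 0.01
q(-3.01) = 0.08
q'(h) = -0.26*(-0.3*sin(h)*cos(h)^2 - 4.82*sin(h)*cos(h) - 0.73*sin(h))/(-0.1*cos(h)^3 - 2.41*cos(h)^2 - 0.73*cos(h) - 1.69)^2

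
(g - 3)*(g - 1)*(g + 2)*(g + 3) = g^4 + g^3 - 11*g^2 - 9*g + 18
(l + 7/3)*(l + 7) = l^2 + 28*l/3 + 49/3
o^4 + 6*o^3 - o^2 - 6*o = o*(o - 1)*(o + 1)*(o + 6)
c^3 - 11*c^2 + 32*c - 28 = (c - 7)*(c - 2)^2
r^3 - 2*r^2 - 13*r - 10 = (r - 5)*(r + 1)*(r + 2)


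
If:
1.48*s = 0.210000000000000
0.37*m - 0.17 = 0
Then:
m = 0.46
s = 0.14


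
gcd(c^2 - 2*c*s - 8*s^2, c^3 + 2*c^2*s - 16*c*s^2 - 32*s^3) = -c^2 + 2*c*s + 8*s^2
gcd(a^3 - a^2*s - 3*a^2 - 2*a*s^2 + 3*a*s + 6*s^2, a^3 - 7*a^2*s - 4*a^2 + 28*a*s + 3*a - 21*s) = a - 3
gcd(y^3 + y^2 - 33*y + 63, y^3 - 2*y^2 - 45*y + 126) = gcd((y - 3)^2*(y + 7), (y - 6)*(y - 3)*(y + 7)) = y^2 + 4*y - 21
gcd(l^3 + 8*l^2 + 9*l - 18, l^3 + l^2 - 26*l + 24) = l^2 + 5*l - 6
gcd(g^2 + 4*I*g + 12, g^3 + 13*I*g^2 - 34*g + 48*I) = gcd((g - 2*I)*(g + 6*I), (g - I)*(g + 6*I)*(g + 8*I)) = g + 6*I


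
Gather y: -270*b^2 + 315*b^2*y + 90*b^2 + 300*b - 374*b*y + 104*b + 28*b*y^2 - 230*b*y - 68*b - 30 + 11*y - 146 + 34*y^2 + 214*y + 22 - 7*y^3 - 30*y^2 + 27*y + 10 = -180*b^2 + 336*b - 7*y^3 + y^2*(28*b + 4) + y*(315*b^2 - 604*b + 252) - 144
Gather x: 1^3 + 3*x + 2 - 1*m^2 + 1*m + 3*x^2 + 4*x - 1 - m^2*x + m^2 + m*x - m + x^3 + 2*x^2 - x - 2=x^3 + 5*x^2 + x*(-m^2 + m + 6)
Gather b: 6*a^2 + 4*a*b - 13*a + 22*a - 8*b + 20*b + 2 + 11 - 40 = 6*a^2 + 9*a + b*(4*a + 12) - 27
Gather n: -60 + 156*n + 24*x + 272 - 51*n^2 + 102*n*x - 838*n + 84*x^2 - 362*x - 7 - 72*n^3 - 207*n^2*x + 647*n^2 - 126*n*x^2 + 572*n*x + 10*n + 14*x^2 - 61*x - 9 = -72*n^3 + n^2*(596 - 207*x) + n*(-126*x^2 + 674*x - 672) + 98*x^2 - 399*x + 196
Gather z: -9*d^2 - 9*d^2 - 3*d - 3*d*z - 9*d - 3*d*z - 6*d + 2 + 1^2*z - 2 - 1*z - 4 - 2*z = -18*d^2 - 18*d + z*(-6*d - 2) - 4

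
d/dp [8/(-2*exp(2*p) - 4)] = 8*exp(2*p)/(exp(2*p) + 2)^2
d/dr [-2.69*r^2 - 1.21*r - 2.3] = -5.38*r - 1.21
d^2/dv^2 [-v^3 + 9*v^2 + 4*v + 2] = 18 - 6*v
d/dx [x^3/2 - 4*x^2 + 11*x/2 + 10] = 3*x^2/2 - 8*x + 11/2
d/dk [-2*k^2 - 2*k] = -4*k - 2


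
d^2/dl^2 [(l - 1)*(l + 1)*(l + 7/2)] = 6*l + 7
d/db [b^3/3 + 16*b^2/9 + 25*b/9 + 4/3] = b^2 + 32*b/9 + 25/9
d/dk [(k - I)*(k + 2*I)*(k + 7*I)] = 3*k^2 + 16*I*k - 5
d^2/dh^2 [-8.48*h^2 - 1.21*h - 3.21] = -16.9600000000000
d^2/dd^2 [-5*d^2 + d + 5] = -10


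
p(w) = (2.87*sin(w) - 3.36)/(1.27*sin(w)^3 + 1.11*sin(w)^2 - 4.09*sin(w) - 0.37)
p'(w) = (2.87*sin(w) - 3.36)*(-3.81*sin(w)^2*cos(w) - 2.22*sin(w)*cos(w) + 4.09*cos(w))/(1.27*sin(w)^3 + 1.11*sin(w)^2 - 4.09*sin(w) - 0.37)^2 + 2.87*cos(w)/(1.27*sin(w)^3 + 1.11*sin(w)^2 - 4.09*sin(w) - 0.37) = (-7.2898*sin(w)^3 + 9.6159*sin(w)^2 + 7.4592*sin(w) - 14.8043)*cos(w)/(1.6129*sin(w)^6 + 2.8194*sin(w)^5 - 9.1565*sin(w)^4 - 10.0196*sin(w)^3 + 15.9067*sin(w)^2 + 3.0266*sin(w) + 0.1369)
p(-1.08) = -1.82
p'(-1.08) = -0.40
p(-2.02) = -1.81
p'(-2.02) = 0.34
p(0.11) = 3.79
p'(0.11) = -21.34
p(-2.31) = -2.00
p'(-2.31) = 1.08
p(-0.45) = -3.04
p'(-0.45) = -6.14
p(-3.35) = 2.39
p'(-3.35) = 9.43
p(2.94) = 2.46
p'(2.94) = 9.89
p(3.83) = -2.20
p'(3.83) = 1.93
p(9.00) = 1.22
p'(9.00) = 3.06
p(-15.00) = -2.17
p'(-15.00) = 1.78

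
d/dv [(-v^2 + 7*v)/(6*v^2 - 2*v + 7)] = (-40*v^2 - 14*v + 49)/(36*v^4 - 24*v^3 + 88*v^2 - 28*v + 49)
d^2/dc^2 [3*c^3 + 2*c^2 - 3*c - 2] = 18*c + 4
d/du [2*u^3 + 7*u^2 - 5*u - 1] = 6*u^2 + 14*u - 5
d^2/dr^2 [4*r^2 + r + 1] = 8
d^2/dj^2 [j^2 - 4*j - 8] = 2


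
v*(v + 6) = v^2 + 6*v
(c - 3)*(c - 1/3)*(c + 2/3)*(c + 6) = c^4 + 10*c^3/3 - 155*c^2/9 - 20*c/3 + 4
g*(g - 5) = g^2 - 5*g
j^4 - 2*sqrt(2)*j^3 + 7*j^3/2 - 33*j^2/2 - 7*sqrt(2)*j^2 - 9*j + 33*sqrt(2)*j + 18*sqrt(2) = (j - 3)*(j + 1/2)*(j + 6)*(j - 2*sqrt(2))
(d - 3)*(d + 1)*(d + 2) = d^3 - 7*d - 6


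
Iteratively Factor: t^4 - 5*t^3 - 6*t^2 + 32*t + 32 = (t - 4)*(t^3 - t^2 - 10*t - 8) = (t - 4)*(t + 2)*(t^2 - 3*t - 4) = (t - 4)*(t + 1)*(t + 2)*(t - 4)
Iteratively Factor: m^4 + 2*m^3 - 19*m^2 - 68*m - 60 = (m + 2)*(m^3 - 19*m - 30) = (m - 5)*(m + 2)*(m^2 + 5*m + 6) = (m - 5)*(m + 2)*(m + 3)*(m + 2)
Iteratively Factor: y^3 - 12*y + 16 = (y - 2)*(y^2 + 2*y - 8) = (y - 2)^2*(y + 4)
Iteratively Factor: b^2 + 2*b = (b + 2)*(b)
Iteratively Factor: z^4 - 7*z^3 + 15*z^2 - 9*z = (z - 1)*(z^3 - 6*z^2 + 9*z) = z*(z - 1)*(z^2 - 6*z + 9) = z*(z - 3)*(z - 1)*(z - 3)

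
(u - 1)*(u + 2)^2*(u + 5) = u^4 + 8*u^3 + 15*u^2 - 4*u - 20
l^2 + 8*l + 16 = (l + 4)^2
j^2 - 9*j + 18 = (j - 6)*(j - 3)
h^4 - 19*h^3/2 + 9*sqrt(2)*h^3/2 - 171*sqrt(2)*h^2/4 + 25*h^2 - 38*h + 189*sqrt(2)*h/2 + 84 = (h - 6)*(h - 7/2)*(h + sqrt(2)/2)*(h + 4*sqrt(2))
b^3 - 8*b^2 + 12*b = b*(b - 6)*(b - 2)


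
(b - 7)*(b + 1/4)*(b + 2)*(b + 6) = b^4 + 5*b^3/4 - 175*b^2/4 - 95*b - 21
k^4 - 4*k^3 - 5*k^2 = k^2*(k - 5)*(k + 1)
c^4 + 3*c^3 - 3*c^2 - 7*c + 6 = (c - 1)^2*(c + 2)*(c + 3)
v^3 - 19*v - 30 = (v - 5)*(v + 2)*(v + 3)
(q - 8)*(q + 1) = q^2 - 7*q - 8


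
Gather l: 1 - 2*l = 1 - 2*l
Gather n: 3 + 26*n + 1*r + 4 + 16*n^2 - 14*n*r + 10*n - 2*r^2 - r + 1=16*n^2 + n*(36 - 14*r) - 2*r^2 + 8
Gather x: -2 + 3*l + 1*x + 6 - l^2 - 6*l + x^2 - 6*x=-l^2 - 3*l + x^2 - 5*x + 4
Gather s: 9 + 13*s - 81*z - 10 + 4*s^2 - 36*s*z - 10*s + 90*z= 4*s^2 + s*(3 - 36*z) + 9*z - 1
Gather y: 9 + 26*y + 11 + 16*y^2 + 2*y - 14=16*y^2 + 28*y + 6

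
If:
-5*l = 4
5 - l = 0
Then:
No Solution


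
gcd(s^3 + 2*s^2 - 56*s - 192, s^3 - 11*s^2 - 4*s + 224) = s^2 - 4*s - 32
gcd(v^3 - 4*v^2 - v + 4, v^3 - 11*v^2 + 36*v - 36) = 1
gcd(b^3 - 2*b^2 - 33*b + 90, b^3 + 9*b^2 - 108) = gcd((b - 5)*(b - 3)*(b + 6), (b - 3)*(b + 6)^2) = b^2 + 3*b - 18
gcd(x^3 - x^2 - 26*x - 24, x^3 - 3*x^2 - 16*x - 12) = x^2 - 5*x - 6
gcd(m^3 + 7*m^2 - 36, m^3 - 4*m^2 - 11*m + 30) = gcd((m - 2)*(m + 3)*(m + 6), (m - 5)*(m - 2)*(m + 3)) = m^2 + m - 6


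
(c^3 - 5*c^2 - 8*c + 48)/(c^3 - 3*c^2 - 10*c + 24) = (c - 4)/(c - 2)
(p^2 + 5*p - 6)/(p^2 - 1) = (p + 6)/(p + 1)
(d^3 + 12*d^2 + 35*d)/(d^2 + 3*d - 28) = d*(d + 5)/(d - 4)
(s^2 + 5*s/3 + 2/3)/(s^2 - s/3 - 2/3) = (s + 1)/(s - 1)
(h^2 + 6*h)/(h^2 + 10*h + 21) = h*(h + 6)/(h^2 + 10*h + 21)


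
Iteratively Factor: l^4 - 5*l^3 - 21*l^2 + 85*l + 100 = (l + 1)*(l^3 - 6*l^2 - 15*l + 100) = (l + 1)*(l + 4)*(l^2 - 10*l + 25) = (l - 5)*(l + 1)*(l + 4)*(l - 5)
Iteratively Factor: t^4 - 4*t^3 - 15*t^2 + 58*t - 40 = (t + 4)*(t^3 - 8*t^2 + 17*t - 10) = (t - 1)*(t + 4)*(t^2 - 7*t + 10) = (t - 2)*(t - 1)*(t + 4)*(t - 5)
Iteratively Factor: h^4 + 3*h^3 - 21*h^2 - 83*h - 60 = (h + 3)*(h^3 - 21*h - 20) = (h - 5)*(h + 3)*(h^2 + 5*h + 4) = (h - 5)*(h + 3)*(h + 4)*(h + 1)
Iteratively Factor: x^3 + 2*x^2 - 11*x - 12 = (x + 1)*(x^2 + x - 12) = (x - 3)*(x + 1)*(x + 4)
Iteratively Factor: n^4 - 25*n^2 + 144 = (n + 4)*(n^3 - 4*n^2 - 9*n + 36) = (n - 4)*(n + 4)*(n^2 - 9) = (n - 4)*(n - 3)*(n + 4)*(n + 3)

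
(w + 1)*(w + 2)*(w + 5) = w^3 + 8*w^2 + 17*w + 10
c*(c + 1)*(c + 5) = c^3 + 6*c^2 + 5*c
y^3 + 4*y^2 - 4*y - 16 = (y - 2)*(y + 2)*(y + 4)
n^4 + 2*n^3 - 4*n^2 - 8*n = n*(n - 2)*(n + 2)^2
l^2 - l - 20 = (l - 5)*(l + 4)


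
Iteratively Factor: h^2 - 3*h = (h)*(h - 3)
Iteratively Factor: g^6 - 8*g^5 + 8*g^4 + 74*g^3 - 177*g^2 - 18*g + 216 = (g + 3)*(g^5 - 11*g^4 + 41*g^3 - 49*g^2 - 30*g + 72) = (g - 2)*(g + 3)*(g^4 - 9*g^3 + 23*g^2 - 3*g - 36) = (g - 2)*(g + 1)*(g + 3)*(g^3 - 10*g^2 + 33*g - 36) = (g - 3)*(g - 2)*(g + 1)*(g + 3)*(g^2 - 7*g + 12) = (g - 4)*(g - 3)*(g - 2)*(g + 1)*(g + 3)*(g - 3)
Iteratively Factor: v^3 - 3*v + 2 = (v - 1)*(v^2 + v - 2) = (v - 1)*(v + 2)*(v - 1)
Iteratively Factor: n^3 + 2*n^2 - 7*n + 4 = (n - 1)*(n^2 + 3*n - 4) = (n - 1)^2*(n + 4)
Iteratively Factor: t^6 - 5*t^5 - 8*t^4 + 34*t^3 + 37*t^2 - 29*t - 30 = (t - 1)*(t^5 - 4*t^4 - 12*t^3 + 22*t^2 + 59*t + 30) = (t - 5)*(t - 1)*(t^4 + t^3 - 7*t^2 - 13*t - 6) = (t - 5)*(t - 3)*(t - 1)*(t^3 + 4*t^2 + 5*t + 2) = (t - 5)*(t - 3)*(t - 1)*(t + 2)*(t^2 + 2*t + 1) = (t - 5)*(t - 3)*(t - 1)*(t + 1)*(t + 2)*(t + 1)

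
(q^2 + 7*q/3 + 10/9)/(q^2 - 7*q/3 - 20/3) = (q + 2/3)/(q - 4)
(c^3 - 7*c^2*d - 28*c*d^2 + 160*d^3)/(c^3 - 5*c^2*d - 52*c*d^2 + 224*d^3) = (c + 5*d)/(c + 7*d)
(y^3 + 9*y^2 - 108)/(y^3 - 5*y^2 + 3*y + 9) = (y^2 + 12*y + 36)/(y^2 - 2*y - 3)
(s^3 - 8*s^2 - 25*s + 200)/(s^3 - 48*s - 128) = (s^2 - 25)/(s^2 + 8*s + 16)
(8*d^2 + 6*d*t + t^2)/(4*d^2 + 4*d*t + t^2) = (4*d + t)/(2*d + t)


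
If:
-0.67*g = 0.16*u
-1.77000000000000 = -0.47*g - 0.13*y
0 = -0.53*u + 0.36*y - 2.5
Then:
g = -2.62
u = 10.96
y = 23.08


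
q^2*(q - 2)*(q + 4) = q^4 + 2*q^3 - 8*q^2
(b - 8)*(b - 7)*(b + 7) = b^3 - 8*b^2 - 49*b + 392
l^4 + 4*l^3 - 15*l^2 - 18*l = l*(l - 3)*(l + 1)*(l + 6)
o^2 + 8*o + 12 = (o + 2)*(o + 6)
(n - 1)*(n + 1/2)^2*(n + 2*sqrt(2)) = n^4 + 2*sqrt(2)*n^3 - 3*n^2/4 - 3*sqrt(2)*n/2 - n/4 - sqrt(2)/2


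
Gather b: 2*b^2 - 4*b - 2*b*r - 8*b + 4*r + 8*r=2*b^2 + b*(-2*r - 12) + 12*r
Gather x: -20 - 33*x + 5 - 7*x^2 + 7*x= -7*x^2 - 26*x - 15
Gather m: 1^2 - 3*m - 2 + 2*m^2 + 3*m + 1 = 2*m^2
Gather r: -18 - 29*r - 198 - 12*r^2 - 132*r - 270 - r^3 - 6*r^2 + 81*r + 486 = -r^3 - 18*r^2 - 80*r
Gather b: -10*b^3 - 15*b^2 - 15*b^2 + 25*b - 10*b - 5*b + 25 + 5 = -10*b^3 - 30*b^2 + 10*b + 30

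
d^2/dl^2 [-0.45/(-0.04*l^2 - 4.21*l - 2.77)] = (-0.00144*l^2 - 0.15156*l + 0.45*(0.08*l + 4.21)*(0.16*l + 8.42) - 0.09972)/(0.04*l^2 + 4.21*l + 2.77)^3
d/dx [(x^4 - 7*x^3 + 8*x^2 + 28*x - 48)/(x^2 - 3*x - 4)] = 2*(x^3 - 3*x - 8)/(x^2 + 2*x + 1)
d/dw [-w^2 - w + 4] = -2*w - 1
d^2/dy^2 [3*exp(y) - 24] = 3*exp(y)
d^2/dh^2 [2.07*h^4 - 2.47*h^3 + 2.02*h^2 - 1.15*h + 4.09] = 24.84*h^2 - 14.82*h + 4.04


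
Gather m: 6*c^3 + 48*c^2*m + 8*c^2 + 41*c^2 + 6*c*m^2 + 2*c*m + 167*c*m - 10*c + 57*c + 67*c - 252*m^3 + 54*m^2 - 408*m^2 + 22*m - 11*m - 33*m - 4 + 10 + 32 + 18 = 6*c^3 + 49*c^2 + 114*c - 252*m^3 + m^2*(6*c - 354) + m*(48*c^2 + 169*c - 22) + 56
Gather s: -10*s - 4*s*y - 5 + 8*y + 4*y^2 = s*(-4*y - 10) + 4*y^2 + 8*y - 5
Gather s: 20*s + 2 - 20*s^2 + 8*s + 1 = -20*s^2 + 28*s + 3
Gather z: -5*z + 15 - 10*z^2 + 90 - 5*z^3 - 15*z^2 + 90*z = -5*z^3 - 25*z^2 + 85*z + 105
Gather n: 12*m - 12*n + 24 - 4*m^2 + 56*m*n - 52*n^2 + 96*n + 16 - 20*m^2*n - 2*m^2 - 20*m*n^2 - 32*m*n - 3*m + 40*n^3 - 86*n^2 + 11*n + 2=-6*m^2 + 9*m + 40*n^3 + n^2*(-20*m - 138) + n*(-20*m^2 + 24*m + 95) + 42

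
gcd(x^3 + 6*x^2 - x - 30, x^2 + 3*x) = x + 3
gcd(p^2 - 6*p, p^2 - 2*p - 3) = 1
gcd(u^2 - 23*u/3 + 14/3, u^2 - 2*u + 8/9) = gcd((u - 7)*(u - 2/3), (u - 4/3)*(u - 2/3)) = u - 2/3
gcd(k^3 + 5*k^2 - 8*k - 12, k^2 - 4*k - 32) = 1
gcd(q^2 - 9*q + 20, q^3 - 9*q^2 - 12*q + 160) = q - 5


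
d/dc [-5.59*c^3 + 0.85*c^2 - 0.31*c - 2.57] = -16.77*c^2 + 1.7*c - 0.31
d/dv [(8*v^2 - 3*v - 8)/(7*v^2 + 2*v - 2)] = (37*v^2 + 80*v + 22)/(49*v^4 + 28*v^3 - 24*v^2 - 8*v + 4)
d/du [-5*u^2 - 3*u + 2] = -10*u - 3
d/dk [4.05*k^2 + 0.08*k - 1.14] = 8.1*k + 0.08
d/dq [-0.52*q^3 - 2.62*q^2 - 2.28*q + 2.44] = -1.56*q^2 - 5.24*q - 2.28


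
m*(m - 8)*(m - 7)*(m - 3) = m^4 - 18*m^3 + 101*m^2 - 168*m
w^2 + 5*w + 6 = (w + 2)*(w + 3)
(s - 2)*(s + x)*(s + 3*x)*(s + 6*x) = s^4 + 10*s^3*x - 2*s^3 + 27*s^2*x^2 - 20*s^2*x + 18*s*x^3 - 54*s*x^2 - 36*x^3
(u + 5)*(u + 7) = u^2 + 12*u + 35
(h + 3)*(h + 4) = h^2 + 7*h + 12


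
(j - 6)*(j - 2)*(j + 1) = j^3 - 7*j^2 + 4*j + 12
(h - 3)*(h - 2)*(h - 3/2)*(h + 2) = h^4 - 9*h^3/2 + h^2/2 + 18*h - 18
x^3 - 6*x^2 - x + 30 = (x - 5)*(x - 3)*(x + 2)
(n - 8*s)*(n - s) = n^2 - 9*n*s + 8*s^2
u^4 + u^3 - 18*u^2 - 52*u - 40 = (u - 5)*(u + 2)^3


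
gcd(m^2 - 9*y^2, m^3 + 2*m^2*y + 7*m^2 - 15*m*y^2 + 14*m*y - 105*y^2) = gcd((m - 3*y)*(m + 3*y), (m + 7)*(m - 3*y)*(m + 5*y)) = -m + 3*y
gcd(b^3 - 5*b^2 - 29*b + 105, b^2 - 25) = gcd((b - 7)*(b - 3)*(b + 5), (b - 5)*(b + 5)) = b + 5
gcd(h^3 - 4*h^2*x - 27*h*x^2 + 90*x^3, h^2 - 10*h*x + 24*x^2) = -h + 6*x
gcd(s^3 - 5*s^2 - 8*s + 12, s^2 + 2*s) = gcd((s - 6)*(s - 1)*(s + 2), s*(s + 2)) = s + 2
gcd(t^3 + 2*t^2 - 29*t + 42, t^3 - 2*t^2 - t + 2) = t - 2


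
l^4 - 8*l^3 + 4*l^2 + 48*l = l*(l - 6)*(l - 4)*(l + 2)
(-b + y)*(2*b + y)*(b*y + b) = -2*b^3*y - 2*b^3 + b^2*y^2 + b^2*y + b*y^3 + b*y^2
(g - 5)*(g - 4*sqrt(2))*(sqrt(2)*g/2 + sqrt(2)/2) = sqrt(2)*g^3/2 - 4*g^2 - 2*sqrt(2)*g^2 - 5*sqrt(2)*g/2 + 16*g + 20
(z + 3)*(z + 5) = z^2 + 8*z + 15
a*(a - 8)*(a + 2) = a^3 - 6*a^2 - 16*a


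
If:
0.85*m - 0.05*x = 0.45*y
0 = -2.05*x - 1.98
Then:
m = 0.529411764705882*y - 0.0568149210903874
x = -0.97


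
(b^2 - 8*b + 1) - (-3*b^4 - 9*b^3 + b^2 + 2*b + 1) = 3*b^4 + 9*b^3 - 10*b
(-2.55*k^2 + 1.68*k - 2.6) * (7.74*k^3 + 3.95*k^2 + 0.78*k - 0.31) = -19.737*k^5 + 2.9307*k^4 - 15.477*k^3 - 8.1691*k^2 - 2.5488*k + 0.806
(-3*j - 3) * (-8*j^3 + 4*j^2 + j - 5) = 24*j^4 + 12*j^3 - 15*j^2 + 12*j + 15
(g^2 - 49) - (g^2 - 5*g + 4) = 5*g - 53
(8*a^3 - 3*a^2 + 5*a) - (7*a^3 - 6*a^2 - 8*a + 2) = a^3 + 3*a^2 + 13*a - 2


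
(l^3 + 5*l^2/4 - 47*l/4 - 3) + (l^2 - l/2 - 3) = l^3 + 9*l^2/4 - 49*l/4 - 6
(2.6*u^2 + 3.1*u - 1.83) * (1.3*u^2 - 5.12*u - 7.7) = 3.38*u^4 - 9.282*u^3 - 38.271*u^2 - 14.5004*u + 14.091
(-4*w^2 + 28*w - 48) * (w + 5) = -4*w^3 + 8*w^2 + 92*w - 240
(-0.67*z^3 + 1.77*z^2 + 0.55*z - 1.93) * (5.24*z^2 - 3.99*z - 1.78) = -3.5108*z^5 + 11.9481*z^4 - 2.9877*z^3 - 15.4583*z^2 + 6.7217*z + 3.4354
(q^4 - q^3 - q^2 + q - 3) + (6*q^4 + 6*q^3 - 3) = 7*q^4 + 5*q^3 - q^2 + q - 6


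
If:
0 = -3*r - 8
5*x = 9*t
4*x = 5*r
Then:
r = -8/3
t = -50/27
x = -10/3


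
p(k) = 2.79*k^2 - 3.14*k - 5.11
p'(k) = 5.58*k - 3.14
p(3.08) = 11.69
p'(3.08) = 14.05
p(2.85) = 8.60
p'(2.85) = 12.76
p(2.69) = 6.63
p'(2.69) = 11.87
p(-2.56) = 21.21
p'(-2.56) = -17.42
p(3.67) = 20.94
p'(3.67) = 17.34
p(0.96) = -5.55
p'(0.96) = 2.22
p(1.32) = -4.39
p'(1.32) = 4.23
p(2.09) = 0.51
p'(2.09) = 8.52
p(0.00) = -5.11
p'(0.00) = -3.14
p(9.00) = 192.62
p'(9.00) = 47.08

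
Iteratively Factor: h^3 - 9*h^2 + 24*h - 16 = (h - 1)*(h^2 - 8*h + 16) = (h - 4)*(h - 1)*(h - 4)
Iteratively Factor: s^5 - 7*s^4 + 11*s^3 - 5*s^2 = (s - 5)*(s^4 - 2*s^3 + s^2) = (s - 5)*(s - 1)*(s^3 - s^2) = (s - 5)*(s - 1)^2*(s^2) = s*(s - 5)*(s - 1)^2*(s)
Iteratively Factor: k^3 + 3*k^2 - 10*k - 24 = (k + 2)*(k^2 + k - 12) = (k - 3)*(k + 2)*(k + 4)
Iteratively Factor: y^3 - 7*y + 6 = (y + 3)*(y^2 - 3*y + 2) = (y - 1)*(y + 3)*(y - 2)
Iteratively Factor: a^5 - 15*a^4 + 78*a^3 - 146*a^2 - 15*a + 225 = (a - 3)*(a^4 - 12*a^3 + 42*a^2 - 20*a - 75) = (a - 3)*(a + 1)*(a^3 - 13*a^2 + 55*a - 75) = (a - 3)^2*(a + 1)*(a^2 - 10*a + 25) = (a - 5)*(a - 3)^2*(a + 1)*(a - 5)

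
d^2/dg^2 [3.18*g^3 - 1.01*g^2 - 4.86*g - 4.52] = 19.08*g - 2.02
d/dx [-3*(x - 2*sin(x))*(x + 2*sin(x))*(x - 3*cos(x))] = -9*x^2*sin(x) - 9*x^2 + 12*x*sin(2*x) + 18*x*cos(x) + 9*sin(x) - 27*sin(3*x) - 6*cos(2*x) + 6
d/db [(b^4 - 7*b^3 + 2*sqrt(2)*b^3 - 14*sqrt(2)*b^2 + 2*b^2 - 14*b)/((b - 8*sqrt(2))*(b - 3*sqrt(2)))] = (2*b^5 - 31*sqrt(2)*b^4 - 7*b^4 + 104*b^3 + 154*sqrt(2)*b^3 - 686*b^2 + 266*sqrt(2)*b^2 - 1344*sqrt(2)*b + 192*b - 672)/(b^4 - 22*sqrt(2)*b^3 + 338*b^2 - 1056*sqrt(2)*b + 2304)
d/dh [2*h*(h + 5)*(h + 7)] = 6*h^2 + 48*h + 70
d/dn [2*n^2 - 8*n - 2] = 4*n - 8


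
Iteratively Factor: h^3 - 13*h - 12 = (h + 3)*(h^2 - 3*h - 4) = (h - 4)*(h + 3)*(h + 1)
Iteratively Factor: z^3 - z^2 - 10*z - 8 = (z - 4)*(z^2 + 3*z + 2) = (z - 4)*(z + 1)*(z + 2)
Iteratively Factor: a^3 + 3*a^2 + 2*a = (a + 1)*(a^2 + 2*a) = a*(a + 1)*(a + 2)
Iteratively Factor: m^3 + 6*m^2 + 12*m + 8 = (m + 2)*(m^2 + 4*m + 4) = (m + 2)^2*(m + 2)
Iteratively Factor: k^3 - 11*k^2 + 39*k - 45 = (k - 3)*(k^2 - 8*k + 15) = (k - 3)^2*(k - 5)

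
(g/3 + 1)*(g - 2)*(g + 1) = g^3/3 + 2*g^2/3 - 5*g/3 - 2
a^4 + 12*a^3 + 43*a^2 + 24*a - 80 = (a - 1)*(a + 4)^2*(a + 5)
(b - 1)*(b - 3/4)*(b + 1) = b^3 - 3*b^2/4 - b + 3/4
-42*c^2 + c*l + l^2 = (-6*c + l)*(7*c + l)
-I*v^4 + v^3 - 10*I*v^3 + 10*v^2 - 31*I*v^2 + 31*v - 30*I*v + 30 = (v + 2)*(v + 3)*(v + 5)*(-I*v + 1)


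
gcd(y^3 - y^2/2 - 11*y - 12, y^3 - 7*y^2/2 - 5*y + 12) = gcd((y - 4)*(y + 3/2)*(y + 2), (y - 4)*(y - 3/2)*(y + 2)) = y^2 - 2*y - 8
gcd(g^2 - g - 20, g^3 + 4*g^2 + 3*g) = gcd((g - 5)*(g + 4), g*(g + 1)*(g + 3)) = 1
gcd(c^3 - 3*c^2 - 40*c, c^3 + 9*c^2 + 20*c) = c^2 + 5*c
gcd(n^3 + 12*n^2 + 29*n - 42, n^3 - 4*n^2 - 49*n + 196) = n + 7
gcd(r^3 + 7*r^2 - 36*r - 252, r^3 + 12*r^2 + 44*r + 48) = r + 6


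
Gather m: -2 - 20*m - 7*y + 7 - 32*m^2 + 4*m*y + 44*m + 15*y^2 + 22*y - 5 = -32*m^2 + m*(4*y + 24) + 15*y^2 + 15*y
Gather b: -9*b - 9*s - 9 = -9*b - 9*s - 9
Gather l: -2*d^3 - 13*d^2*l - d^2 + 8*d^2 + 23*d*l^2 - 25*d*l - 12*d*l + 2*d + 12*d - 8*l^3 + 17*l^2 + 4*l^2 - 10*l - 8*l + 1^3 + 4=-2*d^3 + 7*d^2 + 14*d - 8*l^3 + l^2*(23*d + 21) + l*(-13*d^2 - 37*d - 18) + 5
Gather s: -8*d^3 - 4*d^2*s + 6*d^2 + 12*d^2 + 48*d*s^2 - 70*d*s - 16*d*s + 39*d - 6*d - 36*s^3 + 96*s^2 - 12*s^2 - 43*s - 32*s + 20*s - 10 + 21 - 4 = -8*d^3 + 18*d^2 + 33*d - 36*s^3 + s^2*(48*d + 84) + s*(-4*d^2 - 86*d - 55) + 7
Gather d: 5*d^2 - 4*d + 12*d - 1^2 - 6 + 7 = 5*d^2 + 8*d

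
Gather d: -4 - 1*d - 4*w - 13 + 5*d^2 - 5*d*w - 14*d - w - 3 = 5*d^2 + d*(-5*w - 15) - 5*w - 20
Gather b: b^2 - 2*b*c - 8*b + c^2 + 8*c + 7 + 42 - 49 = b^2 + b*(-2*c - 8) + c^2 + 8*c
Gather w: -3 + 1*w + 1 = w - 2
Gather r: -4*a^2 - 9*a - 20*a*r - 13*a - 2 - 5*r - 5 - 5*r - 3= -4*a^2 - 22*a + r*(-20*a - 10) - 10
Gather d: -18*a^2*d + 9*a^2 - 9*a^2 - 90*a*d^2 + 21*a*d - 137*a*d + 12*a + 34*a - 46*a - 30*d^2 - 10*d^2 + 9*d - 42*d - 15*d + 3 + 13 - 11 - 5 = d^2*(-90*a - 40) + d*(-18*a^2 - 116*a - 48)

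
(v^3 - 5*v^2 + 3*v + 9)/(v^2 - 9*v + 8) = (v^3 - 5*v^2 + 3*v + 9)/(v^2 - 9*v + 8)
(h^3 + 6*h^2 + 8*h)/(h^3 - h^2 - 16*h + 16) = h*(h + 2)/(h^2 - 5*h + 4)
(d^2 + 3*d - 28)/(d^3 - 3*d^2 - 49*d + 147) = (d - 4)/(d^2 - 10*d + 21)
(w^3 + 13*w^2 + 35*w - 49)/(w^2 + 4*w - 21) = (w^2 + 6*w - 7)/(w - 3)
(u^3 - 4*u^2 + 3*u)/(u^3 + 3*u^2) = (u^2 - 4*u + 3)/(u*(u + 3))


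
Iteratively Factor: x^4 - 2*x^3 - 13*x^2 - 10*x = (x + 1)*(x^3 - 3*x^2 - 10*x) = x*(x + 1)*(x^2 - 3*x - 10) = x*(x + 1)*(x + 2)*(x - 5)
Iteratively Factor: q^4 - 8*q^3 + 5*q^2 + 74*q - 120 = (q - 2)*(q^3 - 6*q^2 - 7*q + 60) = (q - 2)*(q + 3)*(q^2 - 9*q + 20) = (q - 4)*(q - 2)*(q + 3)*(q - 5)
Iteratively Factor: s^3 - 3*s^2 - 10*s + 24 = (s - 2)*(s^2 - s - 12) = (s - 2)*(s + 3)*(s - 4)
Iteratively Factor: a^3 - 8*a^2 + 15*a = (a)*(a^2 - 8*a + 15) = a*(a - 5)*(a - 3)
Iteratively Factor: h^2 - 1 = (h - 1)*(h + 1)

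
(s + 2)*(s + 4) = s^2 + 6*s + 8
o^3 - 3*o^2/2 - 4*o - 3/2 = (o - 3)*(o + 1/2)*(o + 1)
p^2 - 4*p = p*(p - 4)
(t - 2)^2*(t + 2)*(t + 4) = t^4 + 2*t^3 - 12*t^2 - 8*t + 32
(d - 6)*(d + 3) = d^2 - 3*d - 18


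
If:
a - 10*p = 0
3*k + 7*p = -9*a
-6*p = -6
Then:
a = 10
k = -97/3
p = 1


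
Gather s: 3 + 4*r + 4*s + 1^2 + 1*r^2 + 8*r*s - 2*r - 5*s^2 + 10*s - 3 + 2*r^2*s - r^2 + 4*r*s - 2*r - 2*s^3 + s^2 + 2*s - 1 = -2*s^3 - 4*s^2 + s*(2*r^2 + 12*r + 16)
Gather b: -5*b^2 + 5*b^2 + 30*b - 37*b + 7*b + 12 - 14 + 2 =0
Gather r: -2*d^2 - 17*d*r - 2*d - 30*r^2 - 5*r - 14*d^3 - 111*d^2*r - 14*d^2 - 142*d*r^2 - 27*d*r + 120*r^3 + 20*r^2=-14*d^3 - 16*d^2 - 2*d + 120*r^3 + r^2*(-142*d - 10) + r*(-111*d^2 - 44*d - 5)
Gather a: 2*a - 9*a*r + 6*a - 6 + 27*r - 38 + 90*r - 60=a*(8 - 9*r) + 117*r - 104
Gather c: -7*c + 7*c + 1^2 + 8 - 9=0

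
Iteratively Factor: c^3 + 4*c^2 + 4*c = (c + 2)*(c^2 + 2*c) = c*(c + 2)*(c + 2)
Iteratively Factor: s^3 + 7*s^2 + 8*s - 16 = (s + 4)*(s^2 + 3*s - 4) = (s + 4)^2*(s - 1)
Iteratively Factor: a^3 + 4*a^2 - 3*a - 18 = (a + 3)*(a^2 + a - 6) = (a - 2)*(a + 3)*(a + 3)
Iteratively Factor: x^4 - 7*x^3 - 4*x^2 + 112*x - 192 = (x - 3)*(x^3 - 4*x^2 - 16*x + 64) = (x - 4)*(x - 3)*(x^2 - 16) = (x - 4)^2*(x - 3)*(x + 4)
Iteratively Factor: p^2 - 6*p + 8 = (p - 2)*(p - 4)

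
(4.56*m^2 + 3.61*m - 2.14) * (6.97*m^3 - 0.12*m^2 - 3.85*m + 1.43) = 31.7832*m^5 + 24.6145*m^4 - 32.905*m^3 - 7.1209*m^2 + 13.4013*m - 3.0602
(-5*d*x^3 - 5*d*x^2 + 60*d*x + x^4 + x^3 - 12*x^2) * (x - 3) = -5*d*x^4 + 10*d*x^3 + 75*d*x^2 - 180*d*x + x^5 - 2*x^4 - 15*x^3 + 36*x^2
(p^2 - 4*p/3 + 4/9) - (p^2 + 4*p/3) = 4/9 - 8*p/3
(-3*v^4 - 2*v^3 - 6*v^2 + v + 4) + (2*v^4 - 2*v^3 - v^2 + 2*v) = -v^4 - 4*v^3 - 7*v^2 + 3*v + 4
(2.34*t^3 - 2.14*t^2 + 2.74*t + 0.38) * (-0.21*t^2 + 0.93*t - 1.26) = -0.4914*t^5 + 2.6256*t^4 - 5.514*t^3 + 5.1648*t^2 - 3.099*t - 0.4788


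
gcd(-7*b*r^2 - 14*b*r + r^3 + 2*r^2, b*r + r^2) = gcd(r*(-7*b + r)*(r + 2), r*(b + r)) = r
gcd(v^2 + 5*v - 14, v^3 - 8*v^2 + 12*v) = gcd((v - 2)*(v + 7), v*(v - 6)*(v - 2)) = v - 2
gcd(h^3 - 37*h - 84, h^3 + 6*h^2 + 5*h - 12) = h^2 + 7*h + 12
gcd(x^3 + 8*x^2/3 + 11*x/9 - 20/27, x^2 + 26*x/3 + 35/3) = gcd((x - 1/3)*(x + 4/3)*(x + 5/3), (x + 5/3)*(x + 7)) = x + 5/3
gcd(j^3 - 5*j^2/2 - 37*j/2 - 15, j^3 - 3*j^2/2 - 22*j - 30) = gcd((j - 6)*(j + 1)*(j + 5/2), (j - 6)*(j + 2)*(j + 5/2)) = j^2 - 7*j/2 - 15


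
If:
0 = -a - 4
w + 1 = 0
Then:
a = -4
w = -1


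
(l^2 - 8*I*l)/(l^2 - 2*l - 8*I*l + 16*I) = l/(l - 2)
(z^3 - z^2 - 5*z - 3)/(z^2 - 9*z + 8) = (z^3 - z^2 - 5*z - 3)/(z^2 - 9*z + 8)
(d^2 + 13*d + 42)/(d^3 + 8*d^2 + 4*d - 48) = (d + 7)/(d^2 + 2*d - 8)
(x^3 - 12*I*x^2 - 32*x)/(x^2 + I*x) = (x^2 - 12*I*x - 32)/(x + I)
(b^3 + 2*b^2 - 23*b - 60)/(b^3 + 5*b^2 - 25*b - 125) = (b^2 + 7*b + 12)/(b^2 + 10*b + 25)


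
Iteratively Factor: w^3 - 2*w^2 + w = (w - 1)*(w^2 - w) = (w - 1)^2*(w)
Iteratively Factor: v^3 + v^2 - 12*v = (v - 3)*(v^2 + 4*v) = v*(v - 3)*(v + 4)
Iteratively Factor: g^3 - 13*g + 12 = (g - 1)*(g^2 + g - 12) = (g - 1)*(g + 4)*(g - 3)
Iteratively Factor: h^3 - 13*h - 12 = (h - 4)*(h^2 + 4*h + 3) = (h - 4)*(h + 1)*(h + 3)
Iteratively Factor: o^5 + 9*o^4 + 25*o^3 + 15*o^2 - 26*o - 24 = (o + 3)*(o^4 + 6*o^3 + 7*o^2 - 6*o - 8) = (o + 2)*(o + 3)*(o^3 + 4*o^2 - o - 4) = (o + 2)*(o + 3)*(o + 4)*(o^2 - 1) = (o - 1)*(o + 2)*(o + 3)*(o + 4)*(o + 1)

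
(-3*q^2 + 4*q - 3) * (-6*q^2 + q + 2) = 18*q^4 - 27*q^3 + 16*q^2 + 5*q - 6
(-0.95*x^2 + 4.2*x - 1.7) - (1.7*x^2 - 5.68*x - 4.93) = -2.65*x^2 + 9.88*x + 3.23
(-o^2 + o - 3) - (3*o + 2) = -o^2 - 2*o - 5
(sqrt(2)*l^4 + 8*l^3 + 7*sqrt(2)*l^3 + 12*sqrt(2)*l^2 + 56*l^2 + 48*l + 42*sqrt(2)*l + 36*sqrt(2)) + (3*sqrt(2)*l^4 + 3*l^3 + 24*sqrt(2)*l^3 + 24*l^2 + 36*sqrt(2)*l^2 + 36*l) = 4*sqrt(2)*l^4 + 11*l^3 + 31*sqrt(2)*l^3 + 48*sqrt(2)*l^2 + 80*l^2 + 42*sqrt(2)*l + 84*l + 36*sqrt(2)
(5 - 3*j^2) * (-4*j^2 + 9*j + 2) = 12*j^4 - 27*j^3 - 26*j^2 + 45*j + 10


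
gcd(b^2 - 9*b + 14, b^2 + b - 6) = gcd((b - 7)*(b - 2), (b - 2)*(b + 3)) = b - 2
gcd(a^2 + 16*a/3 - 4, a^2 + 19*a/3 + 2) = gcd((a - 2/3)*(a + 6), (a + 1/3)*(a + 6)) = a + 6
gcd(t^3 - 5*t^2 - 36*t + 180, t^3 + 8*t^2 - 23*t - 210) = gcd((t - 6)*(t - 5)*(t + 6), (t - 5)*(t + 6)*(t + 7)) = t^2 + t - 30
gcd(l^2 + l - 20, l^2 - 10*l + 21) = 1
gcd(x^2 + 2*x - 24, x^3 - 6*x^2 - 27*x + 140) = x - 4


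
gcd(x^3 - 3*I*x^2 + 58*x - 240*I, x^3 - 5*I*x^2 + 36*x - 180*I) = x^2 - 11*I*x - 30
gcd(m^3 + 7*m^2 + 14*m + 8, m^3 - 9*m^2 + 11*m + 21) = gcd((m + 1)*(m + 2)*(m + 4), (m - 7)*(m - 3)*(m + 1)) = m + 1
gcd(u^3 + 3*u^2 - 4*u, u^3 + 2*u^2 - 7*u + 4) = u^2 + 3*u - 4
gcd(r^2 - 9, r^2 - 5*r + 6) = r - 3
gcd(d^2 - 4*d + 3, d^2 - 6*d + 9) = d - 3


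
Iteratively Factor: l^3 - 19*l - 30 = (l + 2)*(l^2 - 2*l - 15) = (l + 2)*(l + 3)*(l - 5)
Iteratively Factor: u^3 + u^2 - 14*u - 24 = (u + 2)*(u^2 - u - 12) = (u - 4)*(u + 2)*(u + 3)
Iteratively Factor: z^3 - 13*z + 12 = (z - 3)*(z^2 + 3*z - 4) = (z - 3)*(z + 4)*(z - 1)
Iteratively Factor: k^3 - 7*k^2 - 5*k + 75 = (k - 5)*(k^2 - 2*k - 15) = (k - 5)*(k + 3)*(k - 5)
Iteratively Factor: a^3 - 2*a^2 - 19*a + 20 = (a - 1)*(a^2 - a - 20) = (a - 5)*(a - 1)*(a + 4)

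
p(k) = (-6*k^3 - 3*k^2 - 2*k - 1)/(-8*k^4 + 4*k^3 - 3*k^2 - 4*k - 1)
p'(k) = (-18*k^2 - 6*k - 2)/(-8*k^4 + 4*k^3 - 3*k^2 - 4*k - 1) + (-6*k^3 - 3*k^2 - 2*k - 1)*(32*k^3 - 12*k^2 + 6*k + 4)/(-8*k^4 + 4*k^3 - 3*k^2 - 4*k - 1)^2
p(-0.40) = 0.87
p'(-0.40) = 13.31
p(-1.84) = -0.25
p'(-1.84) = -0.08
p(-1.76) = -0.25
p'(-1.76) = -0.08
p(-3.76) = -0.15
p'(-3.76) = -0.03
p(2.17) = 0.50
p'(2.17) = -0.28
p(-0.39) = 1.01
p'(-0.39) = 14.04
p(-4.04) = -0.15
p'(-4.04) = -0.03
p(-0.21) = 1.90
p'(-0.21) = -6.12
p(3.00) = 0.34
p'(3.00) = -0.14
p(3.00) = 0.34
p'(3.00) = -0.14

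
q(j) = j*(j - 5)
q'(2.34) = -0.32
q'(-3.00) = -11.00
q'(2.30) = -0.40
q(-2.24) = 16.22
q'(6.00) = 7.00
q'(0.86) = -3.28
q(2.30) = -6.21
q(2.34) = -6.22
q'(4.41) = 3.82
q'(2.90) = 0.80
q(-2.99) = 23.89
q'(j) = 2*j - 5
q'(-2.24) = -9.48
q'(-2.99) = -10.98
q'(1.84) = -1.32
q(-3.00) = 24.00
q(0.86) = -3.56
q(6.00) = 6.00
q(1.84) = -5.81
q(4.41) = -2.60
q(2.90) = -6.09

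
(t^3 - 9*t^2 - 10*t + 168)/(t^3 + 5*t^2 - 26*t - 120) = (t^2 - 13*t + 42)/(t^2 + t - 30)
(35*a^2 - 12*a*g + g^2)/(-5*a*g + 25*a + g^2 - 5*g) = (-7*a + g)/(g - 5)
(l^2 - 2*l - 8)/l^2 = 1 - 2/l - 8/l^2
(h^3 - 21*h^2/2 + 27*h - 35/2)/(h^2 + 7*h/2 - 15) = (h^2 - 8*h + 7)/(h + 6)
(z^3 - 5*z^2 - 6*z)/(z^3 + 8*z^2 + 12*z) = (z^2 - 5*z - 6)/(z^2 + 8*z + 12)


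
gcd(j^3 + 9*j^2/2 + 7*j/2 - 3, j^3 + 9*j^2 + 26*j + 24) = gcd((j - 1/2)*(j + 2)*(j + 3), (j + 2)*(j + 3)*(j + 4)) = j^2 + 5*j + 6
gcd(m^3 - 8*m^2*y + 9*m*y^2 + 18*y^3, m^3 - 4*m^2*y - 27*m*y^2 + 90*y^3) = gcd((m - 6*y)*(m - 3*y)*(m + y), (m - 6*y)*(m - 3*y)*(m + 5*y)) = m^2 - 9*m*y + 18*y^2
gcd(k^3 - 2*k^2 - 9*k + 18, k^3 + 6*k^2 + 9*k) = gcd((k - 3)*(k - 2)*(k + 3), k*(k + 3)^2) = k + 3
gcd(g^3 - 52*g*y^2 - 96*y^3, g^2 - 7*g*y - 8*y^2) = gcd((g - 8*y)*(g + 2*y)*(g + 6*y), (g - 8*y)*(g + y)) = -g + 8*y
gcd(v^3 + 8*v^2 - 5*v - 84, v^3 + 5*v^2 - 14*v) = v + 7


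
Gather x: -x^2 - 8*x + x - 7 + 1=-x^2 - 7*x - 6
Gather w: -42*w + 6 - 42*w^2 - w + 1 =-42*w^2 - 43*w + 7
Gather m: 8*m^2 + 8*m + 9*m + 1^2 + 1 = 8*m^2 + 17*m + 2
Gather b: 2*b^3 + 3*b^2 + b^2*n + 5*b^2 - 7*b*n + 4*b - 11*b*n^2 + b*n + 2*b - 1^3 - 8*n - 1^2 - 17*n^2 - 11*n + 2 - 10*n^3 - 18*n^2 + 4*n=2*b^3 + b^2*(n + 8) + b*(-11*n^2 - 6*n + 6) - 10*n^3 - 35*n^2 - 15*n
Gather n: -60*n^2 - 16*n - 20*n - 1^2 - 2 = -60*n^2 - 36*n - 3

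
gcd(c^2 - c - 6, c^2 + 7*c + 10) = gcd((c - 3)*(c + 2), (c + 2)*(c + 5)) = c + 2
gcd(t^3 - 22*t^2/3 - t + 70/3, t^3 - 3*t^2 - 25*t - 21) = t - 7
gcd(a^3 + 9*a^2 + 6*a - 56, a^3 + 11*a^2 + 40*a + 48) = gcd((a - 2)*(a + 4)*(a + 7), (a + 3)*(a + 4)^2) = a + 4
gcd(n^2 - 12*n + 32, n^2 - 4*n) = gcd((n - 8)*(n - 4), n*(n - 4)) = n - 4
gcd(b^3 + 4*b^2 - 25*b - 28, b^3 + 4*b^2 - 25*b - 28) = b^3 + 4*b^2 - 25*b - 28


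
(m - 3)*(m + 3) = m^2 - 9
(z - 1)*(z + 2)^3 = z^4 + 5*z^3 + 6*z^2 - 4*z - 8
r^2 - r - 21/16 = (r - 7/4)*(r + 3/4)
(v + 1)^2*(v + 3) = v^3 + 5*v^2 + 7*v + 3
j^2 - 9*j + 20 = (j - 5)*(j - 4)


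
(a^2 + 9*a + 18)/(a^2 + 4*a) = (a^2 + 9*a + 18)/(a*(a + 4))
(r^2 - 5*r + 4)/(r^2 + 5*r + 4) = (r^2 - 5*r + 4)/(r^2 + 5*r + 4)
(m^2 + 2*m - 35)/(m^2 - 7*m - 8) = (-m^2 - 2*m + 35)/(-m^2 + 7*m + 8)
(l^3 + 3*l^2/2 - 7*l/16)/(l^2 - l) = (16*l^2 + 24*l - 7)/(16*(l - 1))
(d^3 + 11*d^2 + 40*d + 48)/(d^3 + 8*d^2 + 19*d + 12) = (d + 4)/(d + 1)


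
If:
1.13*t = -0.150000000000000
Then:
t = -0.13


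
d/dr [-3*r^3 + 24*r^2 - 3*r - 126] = -9*r^2 + 48*r - 3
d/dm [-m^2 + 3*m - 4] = 3 - 2*m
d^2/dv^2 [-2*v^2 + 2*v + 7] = -4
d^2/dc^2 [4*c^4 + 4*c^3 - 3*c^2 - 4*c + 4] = 48*c^2 + 24*c - 6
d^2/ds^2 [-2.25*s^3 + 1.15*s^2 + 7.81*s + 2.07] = 2.3 - 13.5*s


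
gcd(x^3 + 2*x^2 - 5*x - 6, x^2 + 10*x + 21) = x + 3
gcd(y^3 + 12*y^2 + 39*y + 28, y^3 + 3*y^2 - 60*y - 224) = y^2 + 11*y + 28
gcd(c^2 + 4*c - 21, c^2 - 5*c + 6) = c - 3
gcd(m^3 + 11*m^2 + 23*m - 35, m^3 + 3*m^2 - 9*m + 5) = m^2 + 4*m - 5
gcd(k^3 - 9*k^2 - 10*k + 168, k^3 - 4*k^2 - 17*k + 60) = k + 4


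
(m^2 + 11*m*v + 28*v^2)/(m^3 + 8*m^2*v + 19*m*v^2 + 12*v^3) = (m + 7*v)/(m^2 + 4*m*v + 3*v^2)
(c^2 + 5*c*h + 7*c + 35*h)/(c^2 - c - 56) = (c + 5*h)/(c - 8)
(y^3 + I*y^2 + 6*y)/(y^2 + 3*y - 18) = y*(y^2 + I*y + 6)/(y^2 + 3*y - 18)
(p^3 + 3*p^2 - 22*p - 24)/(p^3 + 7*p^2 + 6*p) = (p - 4)/p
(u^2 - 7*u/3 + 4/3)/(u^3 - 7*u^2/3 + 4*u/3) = 1/u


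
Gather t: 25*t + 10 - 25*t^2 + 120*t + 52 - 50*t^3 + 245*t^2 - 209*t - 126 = -50*t^3 + 220*t^2 - 64*t - 64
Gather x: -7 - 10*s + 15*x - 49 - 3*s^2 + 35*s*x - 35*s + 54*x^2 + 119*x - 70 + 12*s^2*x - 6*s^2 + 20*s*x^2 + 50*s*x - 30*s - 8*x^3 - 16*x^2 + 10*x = -9*s^2 - 75*s - 8*x^3 + x^2*(20*s + 38) + x*(12*s^2 + 85*s + 144) - 126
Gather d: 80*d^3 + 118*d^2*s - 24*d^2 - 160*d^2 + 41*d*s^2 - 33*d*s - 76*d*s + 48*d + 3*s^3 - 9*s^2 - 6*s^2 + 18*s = 80*d^3 + d^2*(118*s - 184) + d*(41*s^2 - 109*s + 48) + 3*s^3 - 15*s^2 + 18*s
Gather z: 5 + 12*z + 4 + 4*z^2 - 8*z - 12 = 4*z^2 + 4*z - 3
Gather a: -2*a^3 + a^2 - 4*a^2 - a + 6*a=-2*a^3 - 3*a^2 + 5*a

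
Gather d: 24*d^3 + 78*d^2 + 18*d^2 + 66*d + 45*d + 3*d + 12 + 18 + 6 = 24*d^3 + 96*d^2 + 114*d + 36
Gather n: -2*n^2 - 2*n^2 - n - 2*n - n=-4*n^2 - 4*n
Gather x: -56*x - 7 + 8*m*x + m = m + x*(8*m - 56) - 7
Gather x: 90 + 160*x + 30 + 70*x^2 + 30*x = 70*x^2 + 190*x + 120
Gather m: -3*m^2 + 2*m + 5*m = -3*m^2 + 7*m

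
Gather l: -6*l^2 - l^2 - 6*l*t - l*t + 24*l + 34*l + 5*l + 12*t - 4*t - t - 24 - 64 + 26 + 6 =-7*l^2 + l*(63 - 7*t) + 7*t - 56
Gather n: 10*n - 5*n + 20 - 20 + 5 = 5*n + 5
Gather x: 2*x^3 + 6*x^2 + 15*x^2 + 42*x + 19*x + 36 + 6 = 2*x^3 + 21*x^2 + 61*x + 42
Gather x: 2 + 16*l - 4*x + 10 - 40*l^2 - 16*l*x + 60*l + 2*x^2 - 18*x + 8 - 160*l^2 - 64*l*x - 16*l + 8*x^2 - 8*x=-200*l^2 + 60*l + 10*x^2 + x*(-80*l - 30) + 20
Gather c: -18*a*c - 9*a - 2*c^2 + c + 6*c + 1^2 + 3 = -9*a - 2*c^2 + c*(7 - 18*a) + 4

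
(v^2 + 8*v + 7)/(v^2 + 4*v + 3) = (v + 7)/(v + 3)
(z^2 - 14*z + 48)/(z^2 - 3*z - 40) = (z - 6)/(z + 5)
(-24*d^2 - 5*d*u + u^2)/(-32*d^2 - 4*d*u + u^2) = (3*d + u)/(4*d + u)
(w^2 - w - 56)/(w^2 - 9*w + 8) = (w + 7)/(w - 1)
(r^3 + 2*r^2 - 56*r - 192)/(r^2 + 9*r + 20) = (r^2 - 2*r - 48)/(r + 5)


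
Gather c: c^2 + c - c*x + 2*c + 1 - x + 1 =c^2 + c*(3 - x) - x + 2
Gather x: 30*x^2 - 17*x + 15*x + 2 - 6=30*x^2 - 2*x - 4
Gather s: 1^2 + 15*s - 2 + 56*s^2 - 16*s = 56*s^2 - s - 1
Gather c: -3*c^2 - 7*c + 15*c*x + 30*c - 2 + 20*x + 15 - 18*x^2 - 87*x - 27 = -3*c^2 + c*(15*x + 23) - 18*x^2 - 67*x - 14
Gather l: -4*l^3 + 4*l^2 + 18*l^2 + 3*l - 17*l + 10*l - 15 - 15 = -4*l^3 + 22*l^2 - 4*l - 30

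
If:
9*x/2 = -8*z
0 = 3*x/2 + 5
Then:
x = -10/3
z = 15/8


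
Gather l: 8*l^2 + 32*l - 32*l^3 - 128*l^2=-32*l^3 - 120*l^2 + 32*l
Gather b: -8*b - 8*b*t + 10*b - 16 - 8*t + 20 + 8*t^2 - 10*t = b*(2 - 8*t) + 8*t^2 - 18*t + 4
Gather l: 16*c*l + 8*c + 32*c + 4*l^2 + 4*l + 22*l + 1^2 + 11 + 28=40*c + 4*l^2 + l*(16*c + 26) + 40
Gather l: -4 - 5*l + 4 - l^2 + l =-l^2 - 4*l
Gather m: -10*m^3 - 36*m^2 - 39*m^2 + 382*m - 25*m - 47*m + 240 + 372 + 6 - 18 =-10*m^3 - 75*m^2 + 310*m + 600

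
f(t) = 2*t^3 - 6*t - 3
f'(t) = 6*t^2 - 6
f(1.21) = -6.72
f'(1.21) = 2.78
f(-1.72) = -2.86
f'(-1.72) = 11.75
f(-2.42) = -16.82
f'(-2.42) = 29.14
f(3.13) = 39.55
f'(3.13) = 52.78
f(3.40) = 55.21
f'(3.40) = 63.36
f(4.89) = 201.52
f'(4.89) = 137.47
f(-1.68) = -2.40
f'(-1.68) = 10.93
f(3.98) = 99.21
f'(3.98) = 89.04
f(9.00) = 1401.00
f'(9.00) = 480.00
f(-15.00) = -6663.00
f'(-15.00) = 1344.00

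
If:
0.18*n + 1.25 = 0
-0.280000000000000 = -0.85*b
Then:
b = 0.33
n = -6.94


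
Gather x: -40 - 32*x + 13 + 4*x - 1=-28*x - 28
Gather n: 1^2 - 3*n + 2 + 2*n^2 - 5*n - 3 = 2*n^2 - 8*n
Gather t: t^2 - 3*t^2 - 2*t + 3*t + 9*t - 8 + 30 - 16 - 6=-2*t^2 + 10*t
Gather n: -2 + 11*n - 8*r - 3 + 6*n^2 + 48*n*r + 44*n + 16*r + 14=6*n^2 + n*(48*r + 55) + 8*r + 9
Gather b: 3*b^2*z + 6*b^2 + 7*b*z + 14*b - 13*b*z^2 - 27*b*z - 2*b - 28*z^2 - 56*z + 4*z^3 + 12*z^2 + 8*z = b^2*(3*z + 6) + b*(-13*z^2 - 20*z + 12) + 4*z^3 - 16*z^2 - 48*z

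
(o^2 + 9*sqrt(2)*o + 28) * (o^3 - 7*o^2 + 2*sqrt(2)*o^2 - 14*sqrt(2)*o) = o^5 - 7*o^4 + 11*sqrt(2)*o^4 - 77*sqrt(2)*o^3 + 64*o^3 - 448*o^2 + 56*sqrt(2)*o^2 - 392*sqrt(2)*o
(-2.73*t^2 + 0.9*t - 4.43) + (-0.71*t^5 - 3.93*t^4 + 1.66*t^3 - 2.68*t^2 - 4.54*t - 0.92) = -0.71*t^5 - 3.93*t^4 + 1.66*t^3 - 5.41*t^2 - 3.64*t - 5.35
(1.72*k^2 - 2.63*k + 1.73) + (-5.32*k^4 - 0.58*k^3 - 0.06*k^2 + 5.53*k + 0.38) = -5.32*k^4 - 0.58*k^3 + 1.66*k^2 + 2.9*k + 2.11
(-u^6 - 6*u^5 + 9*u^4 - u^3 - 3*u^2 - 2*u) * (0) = 0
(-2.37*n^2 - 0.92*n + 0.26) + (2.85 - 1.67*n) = -2.37*n^2 - 2.59*n + 3.11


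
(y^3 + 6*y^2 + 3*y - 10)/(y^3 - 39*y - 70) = (y - 1)/(y - 7)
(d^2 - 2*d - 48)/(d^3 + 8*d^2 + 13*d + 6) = (d - 8)/(d^2 + 2*d + 1)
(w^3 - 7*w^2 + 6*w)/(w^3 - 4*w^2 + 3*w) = (w - 6)/(w - 3)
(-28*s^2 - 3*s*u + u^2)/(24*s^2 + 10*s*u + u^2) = (-7*s + u)/(6*s + u)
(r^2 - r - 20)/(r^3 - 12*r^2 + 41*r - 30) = (r + 4)/(r^2 - 7*r + 6)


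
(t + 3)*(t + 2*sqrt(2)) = t^2 + 2*sqrt(2)*t + 3*t + 6*sqrt(2)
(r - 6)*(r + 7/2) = r^2 - 5*r/2 - 21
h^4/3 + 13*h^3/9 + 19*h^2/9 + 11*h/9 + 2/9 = (h/3 + 1/3)*(h + 1/3)*(h + 1)*(h + 2)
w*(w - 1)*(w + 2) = w^3 + w^2 - 2*w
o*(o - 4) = o^2 - 4*o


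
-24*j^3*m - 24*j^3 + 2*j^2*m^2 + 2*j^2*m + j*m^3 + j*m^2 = (-4*j + m)*(6*j + m)*(j*m + j)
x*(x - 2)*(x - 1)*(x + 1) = x^4 - 2*x^3 - x^2 + 2*x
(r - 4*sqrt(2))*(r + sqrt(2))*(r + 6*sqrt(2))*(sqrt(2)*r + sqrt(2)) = sqrt(2)*r^4 + sqrt(2)*r^3 + 6*r^3 - 44*sqrt(2)*r^2 + 6*r^2 - 96*r - 44*sqrt(2)*r - 96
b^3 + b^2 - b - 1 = (b - 1)*(b + 1)^2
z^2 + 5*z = z*(z + 5)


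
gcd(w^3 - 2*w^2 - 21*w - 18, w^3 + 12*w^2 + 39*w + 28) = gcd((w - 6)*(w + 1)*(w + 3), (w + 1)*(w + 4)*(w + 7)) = w + 1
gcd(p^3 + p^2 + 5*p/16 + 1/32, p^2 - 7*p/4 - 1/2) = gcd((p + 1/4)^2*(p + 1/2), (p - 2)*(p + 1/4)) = p + 1/4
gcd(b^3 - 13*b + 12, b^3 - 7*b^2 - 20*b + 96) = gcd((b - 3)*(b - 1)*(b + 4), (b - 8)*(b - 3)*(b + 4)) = b^2 + b - 12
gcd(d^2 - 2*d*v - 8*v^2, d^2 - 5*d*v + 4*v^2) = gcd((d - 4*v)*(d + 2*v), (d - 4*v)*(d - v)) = -d + 4*v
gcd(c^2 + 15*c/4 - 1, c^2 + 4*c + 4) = 1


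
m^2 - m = m*(m - 1)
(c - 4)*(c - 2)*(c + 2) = c^3 - 4*c^2 - 4*c + 16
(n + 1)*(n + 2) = n^2 + 3*n + 2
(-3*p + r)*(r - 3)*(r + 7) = -3*p*r^2 - 12*p*r + 63*p + r^3 + 4*r^2 - 21*r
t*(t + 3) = t^2 + 3*t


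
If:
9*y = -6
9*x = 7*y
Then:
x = -14/27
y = -2/3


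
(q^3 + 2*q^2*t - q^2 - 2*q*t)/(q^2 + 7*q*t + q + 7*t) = q*(q^2 + 2*q*t - q - 2*t)/(q^2 + 7*q*t + q + 7*t)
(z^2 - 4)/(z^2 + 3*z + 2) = (z - 2)/(z + 1)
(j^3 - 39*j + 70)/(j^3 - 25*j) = (j^2 + 5*j - 14)/(j*(j + 5))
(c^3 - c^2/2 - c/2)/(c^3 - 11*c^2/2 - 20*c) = (-2*c^2 + c + 1)/(-2*c^2 + 11*c + 40)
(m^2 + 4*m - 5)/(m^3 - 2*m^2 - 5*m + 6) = (m + 5)/(m^2 - m - 6)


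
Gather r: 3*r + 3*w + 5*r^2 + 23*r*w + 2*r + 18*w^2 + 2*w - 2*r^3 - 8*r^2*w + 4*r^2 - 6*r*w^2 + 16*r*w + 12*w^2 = -2*r^3 + r^2*(9 - 8*w) + r*(-6*w^2 + 39*w + 5) + 30*w^2 + 5*w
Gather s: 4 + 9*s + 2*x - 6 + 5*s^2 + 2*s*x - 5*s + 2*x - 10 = 5*s^2 + s*(2*x + 4) + 4*x - 12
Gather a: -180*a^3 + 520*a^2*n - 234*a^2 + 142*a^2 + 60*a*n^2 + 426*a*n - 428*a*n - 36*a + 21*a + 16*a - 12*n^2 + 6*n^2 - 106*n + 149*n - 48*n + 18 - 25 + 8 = -180*a^3 + a^2*(520*n - 92) + a*(60*n^2 - 2*n + 1) - 6*n^2 - 5*n + 1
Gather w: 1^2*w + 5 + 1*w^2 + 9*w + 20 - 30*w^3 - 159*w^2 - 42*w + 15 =-30*w^3 - 158*w^2 - 32*w + 40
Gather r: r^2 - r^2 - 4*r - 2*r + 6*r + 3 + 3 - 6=0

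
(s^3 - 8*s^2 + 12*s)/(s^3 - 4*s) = (s - 6)/(s + 2)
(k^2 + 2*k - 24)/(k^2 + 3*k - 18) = (k - 4)/(k - 3)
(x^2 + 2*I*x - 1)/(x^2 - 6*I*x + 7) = (x + I)/(x - 7*I)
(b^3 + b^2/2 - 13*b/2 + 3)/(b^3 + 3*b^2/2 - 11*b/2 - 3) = (2*b - 1)/(2*b + 1)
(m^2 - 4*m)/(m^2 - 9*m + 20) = m/(m - 5)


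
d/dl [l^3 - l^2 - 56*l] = 3*l^2 - 2*l - 56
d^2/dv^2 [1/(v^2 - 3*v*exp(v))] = (v*(v - 3*exp(v))*(3*v*exp(v) + 6*exp(v) - 2) + 2*(3*v*exp(v) - 2*v + 3*exp(v))^2)/(v^3*(v - 3*exp(v))^3)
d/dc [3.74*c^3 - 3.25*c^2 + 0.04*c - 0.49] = 11.22*c^2 - 6.5*c + 0.04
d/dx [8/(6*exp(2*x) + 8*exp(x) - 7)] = (-96*exp(x) - 64)*exp(x)/(6*exp(2*x) + 8*exp(x) - 7)^2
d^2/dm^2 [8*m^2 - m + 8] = 16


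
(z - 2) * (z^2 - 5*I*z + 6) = z^3 - 2*z^2 - 5*I*z^2 + 6*z + 10*I*z - 12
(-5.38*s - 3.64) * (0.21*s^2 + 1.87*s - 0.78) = -1.1298*s^3 - 10.825*s^2 - 2.6104*s + 2.8392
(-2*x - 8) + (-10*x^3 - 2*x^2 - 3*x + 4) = -10*x^3 - 2*x^2 - 5*x - 4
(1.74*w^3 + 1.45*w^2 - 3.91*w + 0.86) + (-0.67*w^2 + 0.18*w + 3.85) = 1.74*w^3 + 0.78*w^2 - 3.73*w + 4.71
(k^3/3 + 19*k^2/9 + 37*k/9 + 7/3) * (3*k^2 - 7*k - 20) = k^5 + 4*k^4 - 82*k^3/9 - 64*k^2 - 887*k/9 - 140/3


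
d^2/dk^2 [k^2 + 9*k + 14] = 2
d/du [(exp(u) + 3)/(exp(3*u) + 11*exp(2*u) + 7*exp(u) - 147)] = 2*(-exp(2*u) - 3*exp(u) - 12)*exp(u)/(exp(5*u) + 15*exp(4*u) + 30*exp(3*u) - 350*exp(2*u) - 735*exp(u) + 3087)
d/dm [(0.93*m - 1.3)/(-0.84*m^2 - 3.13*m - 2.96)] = (0.7812*m^2 - 2.184*m - 6.8218)/(0.7056*m^4 + 5.2584*m^3 + 14.7697*m^2 + 18.5296*m + 8.7616)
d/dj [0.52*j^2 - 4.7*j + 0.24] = 1.04*j - 4.7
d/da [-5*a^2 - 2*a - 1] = -10*a - 2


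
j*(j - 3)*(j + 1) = j^3 - 2*j^2 - 3*j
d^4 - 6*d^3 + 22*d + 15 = (d - 5)*(d - 3)*(d + 1)^2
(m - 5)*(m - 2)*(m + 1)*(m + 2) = m^4 - 4*m^3 - 9*m^2 + 16*m + 20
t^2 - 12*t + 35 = (t - 7)*(t - 5)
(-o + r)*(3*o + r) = -3*o^2 + 2*o*r + r^2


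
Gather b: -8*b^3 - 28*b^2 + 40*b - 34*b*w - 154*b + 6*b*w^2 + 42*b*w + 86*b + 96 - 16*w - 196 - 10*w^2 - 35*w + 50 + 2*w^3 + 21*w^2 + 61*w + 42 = -8*b^3 - 28*b^2 + b*(6*w^2 + 8*w - 28) + 2*w^3 + 11*w^2 + 10*w - 8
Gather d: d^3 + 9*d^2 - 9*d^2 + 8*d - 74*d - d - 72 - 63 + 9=d^3 - 67*d - 126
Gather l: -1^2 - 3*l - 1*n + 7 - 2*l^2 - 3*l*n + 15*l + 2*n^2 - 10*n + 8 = -2*l^2 + l*(12 - 3*n) + 2*n^2 - 11*n + 14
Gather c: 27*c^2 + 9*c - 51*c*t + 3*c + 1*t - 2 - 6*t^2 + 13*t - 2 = 27*c^2 + c*(12 - 51*t) - 6*t^2 + 14*t - 4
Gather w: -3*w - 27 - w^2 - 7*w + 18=-w^2 - 10*w - 9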